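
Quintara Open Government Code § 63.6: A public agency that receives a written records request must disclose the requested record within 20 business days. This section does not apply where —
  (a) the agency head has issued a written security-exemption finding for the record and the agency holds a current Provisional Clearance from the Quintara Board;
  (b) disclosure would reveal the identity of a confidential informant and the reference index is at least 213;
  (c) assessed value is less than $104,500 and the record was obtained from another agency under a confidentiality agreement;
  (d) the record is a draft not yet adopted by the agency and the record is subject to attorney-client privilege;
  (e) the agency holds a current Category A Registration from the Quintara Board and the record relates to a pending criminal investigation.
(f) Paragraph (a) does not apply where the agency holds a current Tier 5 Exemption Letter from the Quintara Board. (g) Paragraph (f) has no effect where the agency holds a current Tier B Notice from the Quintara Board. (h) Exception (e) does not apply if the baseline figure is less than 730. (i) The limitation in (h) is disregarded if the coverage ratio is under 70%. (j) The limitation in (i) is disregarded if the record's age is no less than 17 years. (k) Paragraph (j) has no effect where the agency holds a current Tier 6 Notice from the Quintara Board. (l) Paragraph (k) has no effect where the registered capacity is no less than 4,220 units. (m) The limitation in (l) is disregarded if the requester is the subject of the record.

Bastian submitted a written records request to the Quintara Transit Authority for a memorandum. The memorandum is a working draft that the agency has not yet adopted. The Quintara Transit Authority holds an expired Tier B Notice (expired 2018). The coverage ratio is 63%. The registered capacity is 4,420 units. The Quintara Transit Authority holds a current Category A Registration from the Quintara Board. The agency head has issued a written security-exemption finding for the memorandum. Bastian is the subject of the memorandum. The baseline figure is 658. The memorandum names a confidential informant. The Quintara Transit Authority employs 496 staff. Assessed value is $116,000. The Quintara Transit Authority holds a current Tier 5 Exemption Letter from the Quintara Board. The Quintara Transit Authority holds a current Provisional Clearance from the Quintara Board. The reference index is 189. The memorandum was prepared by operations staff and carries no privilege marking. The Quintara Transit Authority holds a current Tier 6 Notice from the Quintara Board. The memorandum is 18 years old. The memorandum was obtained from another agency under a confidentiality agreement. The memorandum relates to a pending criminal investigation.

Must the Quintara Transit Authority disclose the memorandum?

All of (a)'s requirements are met (a written security-exemption finding has been issued; a current Provisional Clearance is held). But applying paragraphs (f)–(g): (f) operates — a current Tier 5 Exemption Letter is held. (g), which would lift (f), is inapplicable — no current Tier B Notice is held. (a) is therefore removed.
Exception (b) does not apply: the reference index is 189, short of 213.
Exception (c) fails — assessed value is $116,000, not less than $104,500.
Exception (d) does not apply: the memorandum carries no privilege marking.
Exception (e): a current Category A Registration is held; the memorandum relates to a pending investigation — every condition holds. As to paragraphs (h)–(m): (h) operates (the baseline figure is 658, less than the 730 limit), but is overridden by (i): (i) applies — the coverage ratio is 63%, under the 70% limit. (j) operates (the record's age is 18 years, meeting the 17 years threshold), but is displaced by (k): (k) operates against (j): a current Tier 6 Notice is held. (l) would limit (k) — the registered capacity is 4,420 units, meeting the 4,220 units threshold — but (m) sets (l) aside: (m) operates against (l): Bastian is the subject of the memorandum. Exception (e) stands.

No — exception (e) applies; the Quintara Transit Authority is not required to disclose the memorandum.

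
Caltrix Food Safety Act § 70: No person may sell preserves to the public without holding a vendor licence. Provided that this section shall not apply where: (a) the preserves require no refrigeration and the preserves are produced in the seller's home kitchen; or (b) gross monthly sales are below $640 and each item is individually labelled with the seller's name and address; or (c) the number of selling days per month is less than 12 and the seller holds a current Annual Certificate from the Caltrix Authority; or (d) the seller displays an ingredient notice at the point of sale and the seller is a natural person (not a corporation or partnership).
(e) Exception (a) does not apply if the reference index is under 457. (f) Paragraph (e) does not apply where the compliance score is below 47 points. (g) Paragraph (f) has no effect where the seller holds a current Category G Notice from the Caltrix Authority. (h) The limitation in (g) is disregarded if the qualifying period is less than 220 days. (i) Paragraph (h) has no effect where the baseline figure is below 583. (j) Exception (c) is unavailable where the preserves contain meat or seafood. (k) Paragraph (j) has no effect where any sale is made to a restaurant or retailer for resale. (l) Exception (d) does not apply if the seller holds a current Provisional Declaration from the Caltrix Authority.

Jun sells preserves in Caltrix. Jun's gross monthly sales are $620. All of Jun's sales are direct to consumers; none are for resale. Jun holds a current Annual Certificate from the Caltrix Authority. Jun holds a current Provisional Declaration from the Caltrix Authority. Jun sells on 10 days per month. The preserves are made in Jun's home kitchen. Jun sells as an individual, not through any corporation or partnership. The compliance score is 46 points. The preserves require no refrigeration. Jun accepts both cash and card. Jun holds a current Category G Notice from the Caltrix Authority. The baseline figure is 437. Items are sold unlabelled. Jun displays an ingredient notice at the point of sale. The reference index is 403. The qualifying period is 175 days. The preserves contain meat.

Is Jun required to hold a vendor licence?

Exception (a): the preserves are shelf-stable; the preserves are home-kitchen produced — every condition holds. Turning to paragraphs (e)–(i): (e) operates against (a): the reference index is 403, under the 457 limit. (f) operates (the compliance score is 46 points, below the 47 points limit), but is set aside by (g): (g) is engaged — a current Category G Notice is held. (h) applies (the qualifying period is 175 days, less than the 220 days limit), but is overridden by (i): (i) operates against (h): the baseline figure is 437, below the 583 limit. (a) is therefore removed.
Exception (b) requires that each item is individually labelled with the seller's name and address; but items are sold unlabelled, so (b) is unavailable.
Exception (c) is satisfied on its face — the number of selling days per month is 10, less than the 12 limit; a current Annual Certificate is held. However, paragraphs (j)–(k) must be considered: (j) operates against (c): the preserves contain meat. (k), which would lift (j), is not engaged — no sales are for resale. Exception (c) does not apply.
Exception (d)'s conditions are all satisfied: an ingredient notice is displayed; the seller is a natural person. But: (l) is engaged — a current Provisional Declaration is held. (d) is therefore removed.
None of the exceptions is available; § 70 applies in full.

Yes — Jun must hold a vendor licence.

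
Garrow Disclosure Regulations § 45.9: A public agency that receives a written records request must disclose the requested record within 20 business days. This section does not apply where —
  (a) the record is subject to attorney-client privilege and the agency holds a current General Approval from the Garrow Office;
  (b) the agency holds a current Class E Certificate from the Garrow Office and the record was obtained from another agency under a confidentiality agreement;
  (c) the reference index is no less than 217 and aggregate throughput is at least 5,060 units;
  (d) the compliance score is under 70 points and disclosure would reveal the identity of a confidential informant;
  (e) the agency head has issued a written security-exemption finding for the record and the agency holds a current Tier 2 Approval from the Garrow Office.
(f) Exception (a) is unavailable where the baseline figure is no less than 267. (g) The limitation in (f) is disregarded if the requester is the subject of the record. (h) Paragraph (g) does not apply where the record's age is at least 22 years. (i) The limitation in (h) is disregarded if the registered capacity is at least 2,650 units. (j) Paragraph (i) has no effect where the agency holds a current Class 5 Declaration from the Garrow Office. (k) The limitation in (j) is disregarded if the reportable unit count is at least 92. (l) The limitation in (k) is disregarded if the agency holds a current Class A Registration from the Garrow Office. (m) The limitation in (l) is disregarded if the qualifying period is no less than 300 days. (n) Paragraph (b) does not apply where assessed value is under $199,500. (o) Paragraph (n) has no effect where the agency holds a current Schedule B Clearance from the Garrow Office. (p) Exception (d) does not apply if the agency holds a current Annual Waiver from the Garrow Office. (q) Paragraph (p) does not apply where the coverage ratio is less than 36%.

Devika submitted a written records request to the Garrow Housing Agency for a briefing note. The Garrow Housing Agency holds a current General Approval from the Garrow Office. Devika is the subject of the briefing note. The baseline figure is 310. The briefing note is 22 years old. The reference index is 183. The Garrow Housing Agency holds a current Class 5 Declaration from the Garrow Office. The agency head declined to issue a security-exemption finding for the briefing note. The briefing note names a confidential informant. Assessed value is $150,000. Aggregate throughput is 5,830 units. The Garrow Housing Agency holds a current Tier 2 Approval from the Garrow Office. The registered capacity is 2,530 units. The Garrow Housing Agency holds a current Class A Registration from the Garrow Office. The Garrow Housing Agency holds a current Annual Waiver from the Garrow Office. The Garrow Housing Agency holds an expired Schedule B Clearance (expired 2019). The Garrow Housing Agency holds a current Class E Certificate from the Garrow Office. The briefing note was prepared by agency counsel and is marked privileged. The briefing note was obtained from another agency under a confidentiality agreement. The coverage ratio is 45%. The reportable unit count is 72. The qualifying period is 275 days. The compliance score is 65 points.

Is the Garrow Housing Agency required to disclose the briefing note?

Exception (a)'s conditions are all satisfied: the briefing note is privileged; a current General Approval is held. But: (f) is engaged — the baseline figure is 310, meeting the 267 threshold. (g) applies (Devika is the subject of the briefing note), but is displaced by (h): (h) is triggered — the record's age is 22 years, meeting the 22 years threshold. (i), which would lift (h), is not triggered — the registered capacity is 2,530 units, short of 2,650 units. (a) is therefore removed.
Exception (b) is satisfied on its face — a current Class E Certificate is held; the briefing note was obtained under a confidentiality agreement. Turning to paragraphs (n)–(o): (n) operates against (b): assessed value is $150,000, under the $199,500 limit. (o), which would lift (n), is inapplicable — there is no Schedule B Clearance in force. (b) is therefore removed.
Exception (c) does not apply: the reference index is 183, short of 217.
Exception (d)'s conditions are all satisfied: the compliance score is 65 points, under the 70 points limit; the briefing note names a confidential informant. Turning to paragraphs (p)–(q): (p) operates against (d): a current Annual Waiver is held. (q) is not engaged (the coverage ratio is 45%, not less than 36%), so (p) stands. Exception (d) does not apply.
Exception (e) does not apply: the agency head declined to issue a security-exemption finding.
None of the exceptions is available; § 45.9 applies in full.

Yes — the Garrow Housing Agency must disclose the briefing note.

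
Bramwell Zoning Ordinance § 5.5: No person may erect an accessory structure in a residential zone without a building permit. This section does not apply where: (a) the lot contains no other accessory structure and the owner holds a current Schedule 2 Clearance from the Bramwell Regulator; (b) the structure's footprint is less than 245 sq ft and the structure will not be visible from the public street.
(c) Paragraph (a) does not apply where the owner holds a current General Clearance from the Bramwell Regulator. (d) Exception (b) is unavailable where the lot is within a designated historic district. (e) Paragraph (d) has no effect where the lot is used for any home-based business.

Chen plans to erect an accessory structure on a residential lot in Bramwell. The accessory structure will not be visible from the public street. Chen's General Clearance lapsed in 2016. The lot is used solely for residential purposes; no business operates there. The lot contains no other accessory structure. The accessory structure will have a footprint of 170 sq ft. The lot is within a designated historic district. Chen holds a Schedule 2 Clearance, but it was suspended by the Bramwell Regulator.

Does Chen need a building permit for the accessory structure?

Yes — Chen must obtain a building permit.

Exception (a) fails — there is no Schedule 2 Clearance in force.
Exception (b) is satisfied on its face — the structure's footprint is 170 sq ft, less than the 245 sq ft limit; the structure will not be visible from the street. But: (d) applies — the lot is in a historic district. (e), which would lift (d), is inapplicable — the lot is solely residential. Exception (b) does not apply.
Every exception is unavailable, so the rule governs.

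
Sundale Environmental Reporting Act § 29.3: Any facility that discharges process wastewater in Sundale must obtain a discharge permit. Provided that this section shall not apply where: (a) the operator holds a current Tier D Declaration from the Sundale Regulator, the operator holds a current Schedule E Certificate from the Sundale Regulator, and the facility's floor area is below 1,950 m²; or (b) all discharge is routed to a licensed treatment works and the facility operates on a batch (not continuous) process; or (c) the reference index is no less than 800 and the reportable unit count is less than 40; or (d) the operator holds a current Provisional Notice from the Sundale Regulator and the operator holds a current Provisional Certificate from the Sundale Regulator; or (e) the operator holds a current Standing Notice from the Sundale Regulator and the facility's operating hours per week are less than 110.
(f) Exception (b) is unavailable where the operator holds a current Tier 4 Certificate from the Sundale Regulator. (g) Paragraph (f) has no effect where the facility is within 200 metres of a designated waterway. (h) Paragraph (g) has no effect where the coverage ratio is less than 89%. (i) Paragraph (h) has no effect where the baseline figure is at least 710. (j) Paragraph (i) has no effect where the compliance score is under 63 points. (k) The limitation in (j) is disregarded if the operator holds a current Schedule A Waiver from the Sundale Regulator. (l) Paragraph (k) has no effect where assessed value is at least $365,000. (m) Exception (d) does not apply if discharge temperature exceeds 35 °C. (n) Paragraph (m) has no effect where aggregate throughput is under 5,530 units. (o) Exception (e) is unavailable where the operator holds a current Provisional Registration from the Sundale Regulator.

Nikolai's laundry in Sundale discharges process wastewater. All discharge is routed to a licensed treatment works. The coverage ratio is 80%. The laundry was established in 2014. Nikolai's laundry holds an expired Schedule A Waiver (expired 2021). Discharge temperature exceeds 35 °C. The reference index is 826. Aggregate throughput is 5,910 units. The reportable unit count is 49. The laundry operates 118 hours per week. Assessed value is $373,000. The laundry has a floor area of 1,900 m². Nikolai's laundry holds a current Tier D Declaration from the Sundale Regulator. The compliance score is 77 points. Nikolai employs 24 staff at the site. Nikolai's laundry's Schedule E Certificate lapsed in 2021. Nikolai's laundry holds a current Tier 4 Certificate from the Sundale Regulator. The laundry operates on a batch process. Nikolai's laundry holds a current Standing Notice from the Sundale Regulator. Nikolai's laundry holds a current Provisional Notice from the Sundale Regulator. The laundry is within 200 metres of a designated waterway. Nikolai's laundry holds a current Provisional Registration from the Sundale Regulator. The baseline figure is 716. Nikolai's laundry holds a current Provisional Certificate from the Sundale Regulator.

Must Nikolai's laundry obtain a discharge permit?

Exception (a) requires that the operator holds a current Schedule E Certificate from the Sundale Regulator; but the Schedule E Certificate is not current, so (a) is unavailable.
Exception (b): discharge is routed to a licensed treatment works; the facility operates on a batch process — every condition holds. As to paragraphs (f)–(l): (f) applies (a current Tier 4 Certificate is held), but is set aside by (g): (g) is engaged — the laundry is within 200 m of a designated waterway. (h) would limit (g) — the coverage ratio is 80%, less than the 89% limit — but (i) sets (h) aside: (i) operates — the baseline figure is 716, meeting the 710 threshold. (j) does not operate here (the compliance score is 77 points, not under 63 points), so (i) stands. (b) remains available.
Exception (c) does not apply: the reportable unit count is 49, not less than 40.
All of (d)'s requirements are met (a current Provisional Notice is held; a current Provisional Certificate is held). However, paragraphs (m)–(n) must be considered: (m) operates against (d): discharge temperature exceeds 35 °C. (n) does not operate here (aggregate throughput is 5,910 units, not under 5,530 units), so (m) stands. So (d) is unavailable.
Exception (e) does not apply: the facility's operating hours per week are 118, not less than 110.

No — exception (b) applies; Nikolai's laundry is not required to obtain a discharge permit.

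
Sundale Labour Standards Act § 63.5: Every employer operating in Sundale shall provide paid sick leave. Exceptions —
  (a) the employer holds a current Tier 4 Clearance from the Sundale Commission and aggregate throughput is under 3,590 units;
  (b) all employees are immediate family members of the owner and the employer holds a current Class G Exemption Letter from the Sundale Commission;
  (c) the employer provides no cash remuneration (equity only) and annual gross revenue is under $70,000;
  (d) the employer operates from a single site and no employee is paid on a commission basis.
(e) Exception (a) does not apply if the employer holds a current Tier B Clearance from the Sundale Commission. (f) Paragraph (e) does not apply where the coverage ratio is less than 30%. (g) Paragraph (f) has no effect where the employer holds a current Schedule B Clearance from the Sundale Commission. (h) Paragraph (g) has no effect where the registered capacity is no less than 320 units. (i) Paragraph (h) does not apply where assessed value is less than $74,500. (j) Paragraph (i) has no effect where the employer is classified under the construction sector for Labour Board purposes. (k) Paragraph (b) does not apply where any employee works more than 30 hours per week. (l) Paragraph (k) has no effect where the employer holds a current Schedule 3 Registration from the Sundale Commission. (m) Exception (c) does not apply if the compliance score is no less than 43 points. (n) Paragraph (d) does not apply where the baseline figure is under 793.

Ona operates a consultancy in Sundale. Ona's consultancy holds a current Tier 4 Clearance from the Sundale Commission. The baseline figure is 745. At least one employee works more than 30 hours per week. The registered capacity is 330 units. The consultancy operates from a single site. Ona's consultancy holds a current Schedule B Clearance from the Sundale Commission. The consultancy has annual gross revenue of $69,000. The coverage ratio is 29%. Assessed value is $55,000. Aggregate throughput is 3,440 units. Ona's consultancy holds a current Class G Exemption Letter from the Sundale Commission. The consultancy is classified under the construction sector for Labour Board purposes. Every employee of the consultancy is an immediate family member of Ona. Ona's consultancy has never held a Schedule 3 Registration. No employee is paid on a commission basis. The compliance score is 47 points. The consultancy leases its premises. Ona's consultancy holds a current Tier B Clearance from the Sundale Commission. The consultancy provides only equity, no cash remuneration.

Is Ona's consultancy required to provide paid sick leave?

Exception (a): a current Tier 4 Clearance is held; aggregate throughput is 3,440 units, under the 3,590 units limit — every condition holds. As to paragraphs (e)–(j): (e) would limit (a) — a current Tier B Clearance is held — but (f) sets (e) aside: (f) operates against (e): the coverage ratio is 29%, less than the 30% limit. (g) would limit (f) — a current Schedule B Clearance is held — but (h) sets (g) aside: (h) operates against (g): the registered capacity is 330 units, meeting the 320 units threshold. (i) would limit (h) — assessed value is $55,000, less than the $74,500 limit — but (j) sets (i) aside: (j) is triggered — the consultancy is classified under the construction sector. Exception (a) stands.
Exception (b): every employee is an immediate family member; a current Class G Exemption Letter is held — every condition holds. Turning to paragraphs (k)–(l): (k) operates against (b): at least one employee exceeds 30 hours/week. (l) does not operate here (there is no Schedule 3 Registration in force), so (k) stands. So (b) is unavailable.
Exception (c): remuneration is equity-only; annual gross revenue is $69,000, under the $70,000 limit — every condition holds. Turning to paragraph (m): (m) applies — the compliance score is 47 points, meeting the 43 points threshold. Exception (c) does not apply.
Exception (d)'s conditions are all satisfied: the employer operates from a single site; no employee is paid on commission. But: (n) operates against (d): the baseline figure is 745, under the 793 limit. So (d) is unavailable.

No — exception (a) applies; Ona's consultancy is not required to provide paid sick leave.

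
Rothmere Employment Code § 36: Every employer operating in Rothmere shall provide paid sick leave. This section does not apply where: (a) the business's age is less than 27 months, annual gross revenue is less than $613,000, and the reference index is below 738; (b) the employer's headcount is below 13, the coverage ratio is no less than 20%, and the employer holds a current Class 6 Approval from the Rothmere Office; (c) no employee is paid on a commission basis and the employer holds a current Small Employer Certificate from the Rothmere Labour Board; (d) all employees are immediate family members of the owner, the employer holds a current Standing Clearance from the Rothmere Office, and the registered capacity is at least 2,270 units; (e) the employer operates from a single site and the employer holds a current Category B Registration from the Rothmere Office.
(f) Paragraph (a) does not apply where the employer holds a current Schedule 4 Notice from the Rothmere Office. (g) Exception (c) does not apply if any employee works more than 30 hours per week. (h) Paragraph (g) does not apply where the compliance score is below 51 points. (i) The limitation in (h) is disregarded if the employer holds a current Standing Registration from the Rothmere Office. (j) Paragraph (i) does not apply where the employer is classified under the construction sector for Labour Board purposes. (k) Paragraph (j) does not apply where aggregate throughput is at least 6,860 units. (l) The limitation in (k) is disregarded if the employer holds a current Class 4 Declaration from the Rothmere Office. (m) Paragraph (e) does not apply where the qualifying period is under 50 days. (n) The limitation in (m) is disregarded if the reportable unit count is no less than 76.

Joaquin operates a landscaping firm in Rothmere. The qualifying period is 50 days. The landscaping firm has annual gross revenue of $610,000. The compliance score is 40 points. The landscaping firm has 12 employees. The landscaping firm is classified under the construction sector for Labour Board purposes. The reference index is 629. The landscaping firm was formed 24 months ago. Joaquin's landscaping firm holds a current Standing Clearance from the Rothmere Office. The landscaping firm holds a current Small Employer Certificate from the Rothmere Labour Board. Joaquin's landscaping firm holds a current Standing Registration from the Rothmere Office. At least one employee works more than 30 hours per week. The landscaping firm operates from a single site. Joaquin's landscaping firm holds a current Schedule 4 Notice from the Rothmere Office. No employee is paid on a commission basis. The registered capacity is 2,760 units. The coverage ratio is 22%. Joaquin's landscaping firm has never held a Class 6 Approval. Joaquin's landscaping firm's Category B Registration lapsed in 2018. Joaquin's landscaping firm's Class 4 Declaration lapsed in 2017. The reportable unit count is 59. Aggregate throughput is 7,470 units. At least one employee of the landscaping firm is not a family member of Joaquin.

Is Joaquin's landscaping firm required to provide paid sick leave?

Yes — Joaquin's landscaping firm must provide paid sick leave.

All of (a)'s requirements are met (the business's age is 24 months, less than the 27 months limit; annual gross revenue is $610,000, less than the $613,000 limit; the reference index is 629, below the 738 limit). But applying paragraph (f): (f) is triggered — a current Schedule 4 Notice is held. So (a) is unavailable.
Exception (b) does not apply: no current Class 6 Approval is held.
Exception (c) is satisfied on its face — no employee is paid on commission; a current Small Employer Certificate is held. Turning to paragraphs (g)–(l): (g) operates against (c): at least one employee exceeds 30 hours/week. (h) would limit (g) — the compliance score is 40 points, below the 51 points limit — but (i) sets (h) aside: (i) operates against (h): a current Standing Registration is held. (j) would limit (i) — the landscaping firm is classified under the construction sector — but (k) sets (j) aside: (k) operates against (j): aggregate throughput is 7,470 units, meeting the 6,860 units threshold. (l) is inapplicable (there is no Class 4 Declaration in force), so (k) stands. (c) is therefore removed.
Exception (d) does not apply: at least one employee is not a family member.
Exception (e) fails — no current Category B Registration is held.
None of the exceptions is available; § 36 applies in full.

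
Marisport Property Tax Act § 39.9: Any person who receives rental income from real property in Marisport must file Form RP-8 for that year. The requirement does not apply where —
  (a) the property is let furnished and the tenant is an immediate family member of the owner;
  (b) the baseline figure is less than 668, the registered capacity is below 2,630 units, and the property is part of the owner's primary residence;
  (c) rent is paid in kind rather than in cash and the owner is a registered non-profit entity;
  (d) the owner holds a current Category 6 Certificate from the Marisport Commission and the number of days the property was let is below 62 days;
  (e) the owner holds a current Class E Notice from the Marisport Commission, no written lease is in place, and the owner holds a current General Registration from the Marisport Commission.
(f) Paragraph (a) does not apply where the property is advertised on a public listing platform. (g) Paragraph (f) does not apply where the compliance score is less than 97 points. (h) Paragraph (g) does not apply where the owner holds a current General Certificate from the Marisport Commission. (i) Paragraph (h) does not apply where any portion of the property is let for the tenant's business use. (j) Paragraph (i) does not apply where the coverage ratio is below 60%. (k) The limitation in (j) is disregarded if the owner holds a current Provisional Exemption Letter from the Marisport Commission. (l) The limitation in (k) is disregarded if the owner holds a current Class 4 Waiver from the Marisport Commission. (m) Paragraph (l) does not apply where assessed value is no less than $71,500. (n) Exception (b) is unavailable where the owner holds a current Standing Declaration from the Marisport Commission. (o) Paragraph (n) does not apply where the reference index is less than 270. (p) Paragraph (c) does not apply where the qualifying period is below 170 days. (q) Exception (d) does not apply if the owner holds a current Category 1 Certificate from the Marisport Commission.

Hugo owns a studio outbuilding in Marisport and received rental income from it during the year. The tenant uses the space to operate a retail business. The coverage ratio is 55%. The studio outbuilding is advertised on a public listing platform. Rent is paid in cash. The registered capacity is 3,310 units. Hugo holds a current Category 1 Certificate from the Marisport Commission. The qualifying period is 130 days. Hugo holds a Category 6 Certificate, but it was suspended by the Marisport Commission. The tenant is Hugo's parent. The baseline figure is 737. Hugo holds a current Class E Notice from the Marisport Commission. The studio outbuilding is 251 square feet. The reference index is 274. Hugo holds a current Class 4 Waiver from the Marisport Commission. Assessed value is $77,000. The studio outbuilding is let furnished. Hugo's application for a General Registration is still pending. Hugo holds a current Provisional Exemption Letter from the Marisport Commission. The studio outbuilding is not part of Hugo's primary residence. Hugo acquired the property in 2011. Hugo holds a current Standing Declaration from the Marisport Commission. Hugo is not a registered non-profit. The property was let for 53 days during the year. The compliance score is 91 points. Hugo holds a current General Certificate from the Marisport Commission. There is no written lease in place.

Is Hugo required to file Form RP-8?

All of (a)'s requirements are met (the property is let furnished; the tenant is an immediate family member). Applying paragraphs (f)–(m): (f) would limit (a) — the property is publicly advertised — but (g) sets (f) aside: (g) operates — the compliance score is 91 points, less than the 97 points limit. (h) applies (a current General Certificate is held), but is set aside by (i): (i) operates — the space is let for business use. (j) would limit (i) — the coverage ratio is 55%, below the 60% limit — but (k) sets (j) aside: (k) operates — a current Provisional Exemption Letter is held. (l) would limit (k) — a current Class 4 Waiver is held — but (m) sets (l) aside: (m) operates against (l): assessed value is $77,000, meeting the $71,500 threshold. (a) remains available.
Exception (b) does not apply: the baseline figure is 737, not less than 668.
Exception (c) requires that rent is paid in kind rather than in cash; but rent is paid in cash, so (c) is unavailable.
Exception (d) requires that the owner holds a current Category 6 Certificate from the Marisport Commission; but no current Category 6 Certificate is held, so (d) is unavailable.
Exception (e) requires that the owner holds a current General Registration from the Marisport Commission; but no current General Registration is held, so (e) is unavailable.

No — exception (a) applies; Hugo is not required to file Form RP-8.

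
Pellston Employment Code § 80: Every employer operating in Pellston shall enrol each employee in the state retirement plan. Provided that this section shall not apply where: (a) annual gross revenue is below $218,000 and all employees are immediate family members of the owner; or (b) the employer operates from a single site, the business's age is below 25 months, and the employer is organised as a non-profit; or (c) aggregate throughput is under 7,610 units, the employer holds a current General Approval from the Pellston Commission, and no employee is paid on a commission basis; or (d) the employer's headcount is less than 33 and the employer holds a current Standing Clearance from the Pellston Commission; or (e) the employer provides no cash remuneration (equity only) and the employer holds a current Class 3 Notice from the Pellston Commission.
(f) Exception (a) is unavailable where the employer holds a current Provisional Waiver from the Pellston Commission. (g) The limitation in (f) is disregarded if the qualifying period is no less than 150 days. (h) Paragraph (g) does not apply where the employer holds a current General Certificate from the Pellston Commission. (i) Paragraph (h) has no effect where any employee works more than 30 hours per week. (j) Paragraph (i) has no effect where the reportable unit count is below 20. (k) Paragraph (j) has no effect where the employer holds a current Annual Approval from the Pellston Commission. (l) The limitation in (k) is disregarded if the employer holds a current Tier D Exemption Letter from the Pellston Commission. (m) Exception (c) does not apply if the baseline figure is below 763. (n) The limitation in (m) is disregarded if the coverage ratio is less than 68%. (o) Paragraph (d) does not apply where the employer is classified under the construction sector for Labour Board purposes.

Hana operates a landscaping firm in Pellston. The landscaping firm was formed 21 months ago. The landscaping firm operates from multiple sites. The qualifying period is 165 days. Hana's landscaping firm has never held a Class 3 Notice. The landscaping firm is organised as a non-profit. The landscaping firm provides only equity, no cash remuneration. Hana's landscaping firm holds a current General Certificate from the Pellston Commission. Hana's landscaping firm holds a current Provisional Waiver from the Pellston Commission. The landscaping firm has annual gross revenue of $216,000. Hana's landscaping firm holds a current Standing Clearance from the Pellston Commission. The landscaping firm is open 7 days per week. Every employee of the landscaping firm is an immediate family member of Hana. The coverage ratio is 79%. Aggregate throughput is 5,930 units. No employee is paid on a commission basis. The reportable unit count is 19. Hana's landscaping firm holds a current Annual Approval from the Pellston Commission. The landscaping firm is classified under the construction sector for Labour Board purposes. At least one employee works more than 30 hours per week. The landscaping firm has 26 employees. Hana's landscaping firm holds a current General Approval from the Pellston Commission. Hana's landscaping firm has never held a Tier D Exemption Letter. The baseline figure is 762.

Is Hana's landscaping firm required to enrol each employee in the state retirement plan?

No — exception (a) applies; Hana's landscaping firm is not required to enrol each employee in the state retirement plan.

Exception (a) is satisfied on its face — annual gross revenue is $216,000, below the $218,000 limit; every employee is an immediate family member. Considering the limiting provisions: (f) operates (a current Provisional Waiver is held), but is set aside by (g): (g) operates against (f): the qualifying period is 165 days, meeting the 150 days threshold. (h) would limit (g) — a current General Certificate is held — but (i) sets (h) aside: (i) operates against (h): at least one employee exceeds 30 hours/week. (j) would limit (i) — the reportable unit count is 19, below the 20 limit — but (k) sets (j) aside: (k) is triggered — a current Annual Approval is held. (l), which would lift (k), is not engaged — no current Tier D Exemption Letter is held. (a) remains available.
Exception (b) fails — the employer operates from multiple sites.
Exception (c)'s conditions are all satisfied: aggregate throughput is 5,930 units, under the 7,610 units limit; a current General Approval is held; no employee is paid on commission. However, paragraphs (m)–(n) must be considered: (m) operates — the baseline figure is 762, below the 763 limit. (n) does not operate here (the coverage ratio is 79%, not less than 68%), so (m) stands. (c) is therefore removed.
Exception (d): the employer's headcount is 26, less than the 33 limit; a current Standing Clearance is held — every condition holds. Turning to paragraph (o): (o) operates against (d): the landscaping firm is classified under the construction sector. (d) is therefore removed.
Exception (e) requires that the employer holds a current Class 3 Notice from the Pellston Commission; but no current Class 3 Notice is held, so (e) is unavailable.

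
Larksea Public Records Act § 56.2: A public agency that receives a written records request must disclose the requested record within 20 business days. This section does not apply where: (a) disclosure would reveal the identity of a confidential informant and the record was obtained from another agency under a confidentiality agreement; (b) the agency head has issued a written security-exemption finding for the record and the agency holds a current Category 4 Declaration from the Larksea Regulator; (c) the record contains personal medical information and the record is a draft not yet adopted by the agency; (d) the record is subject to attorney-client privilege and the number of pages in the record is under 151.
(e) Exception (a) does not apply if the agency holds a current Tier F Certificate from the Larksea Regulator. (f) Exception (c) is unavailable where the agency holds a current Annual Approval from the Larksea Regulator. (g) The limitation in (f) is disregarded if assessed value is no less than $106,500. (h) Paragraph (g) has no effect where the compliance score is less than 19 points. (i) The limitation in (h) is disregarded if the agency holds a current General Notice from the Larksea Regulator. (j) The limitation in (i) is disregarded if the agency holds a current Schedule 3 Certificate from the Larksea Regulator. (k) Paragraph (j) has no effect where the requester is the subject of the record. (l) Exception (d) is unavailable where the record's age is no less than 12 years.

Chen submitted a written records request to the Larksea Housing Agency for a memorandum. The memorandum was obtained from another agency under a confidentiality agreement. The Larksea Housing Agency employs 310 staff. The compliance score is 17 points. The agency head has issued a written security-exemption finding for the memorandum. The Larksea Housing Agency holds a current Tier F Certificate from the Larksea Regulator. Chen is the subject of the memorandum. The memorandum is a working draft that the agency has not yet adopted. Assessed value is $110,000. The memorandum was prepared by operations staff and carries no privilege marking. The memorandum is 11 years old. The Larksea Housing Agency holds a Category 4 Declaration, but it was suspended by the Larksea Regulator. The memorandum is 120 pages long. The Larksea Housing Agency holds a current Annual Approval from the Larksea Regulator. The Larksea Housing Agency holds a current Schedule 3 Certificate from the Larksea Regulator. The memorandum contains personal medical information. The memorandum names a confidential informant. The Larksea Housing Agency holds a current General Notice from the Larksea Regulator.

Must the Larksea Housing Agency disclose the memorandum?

Exception (a)'s conditions are all satisfied: the memorandum names a confidential informant; the memorandum was obtained under a confidentiality agreement. But: (e) operates against (a): a current Tier F Certificate is held. So (a) is unavailable.
Exception (b) requires that the agency holds a current Category 4 Declaration from the Larksea Regulator; but there is no Category 4 Declaration in force, so (b) is unavailable.
Exception (c) is satisfied on its face — the memorandum contains personal medical information; the memorandum is an unadopted draft. Applying paragraphs (f)–(k): (f) would limit (c) — a current Annual Approval is held — but (g) sets (f) aside: (g) operates against (f): assessed value is $110,000, meeting the $106,500 threshold. (h) would limit (g) — the compliance score is 17 points, less than the 19 points limit — but (i) sets (h) aside: (i) operates against (h): a current General Notice is held. (j) would limit (i) — a current Schedule 3 Certificate is held — but (k) sets (j) aside: (k) operates — Chen is the subject of the memorandum. So (c) applies.
Exception (d) requires that the record is subject to attorney-client privilege; but the memorandum carries no privilege marking, so (d) is unavailable.

No — exception (c) applies; the Larksea Housing Agency is not required to disclose the memorandum.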